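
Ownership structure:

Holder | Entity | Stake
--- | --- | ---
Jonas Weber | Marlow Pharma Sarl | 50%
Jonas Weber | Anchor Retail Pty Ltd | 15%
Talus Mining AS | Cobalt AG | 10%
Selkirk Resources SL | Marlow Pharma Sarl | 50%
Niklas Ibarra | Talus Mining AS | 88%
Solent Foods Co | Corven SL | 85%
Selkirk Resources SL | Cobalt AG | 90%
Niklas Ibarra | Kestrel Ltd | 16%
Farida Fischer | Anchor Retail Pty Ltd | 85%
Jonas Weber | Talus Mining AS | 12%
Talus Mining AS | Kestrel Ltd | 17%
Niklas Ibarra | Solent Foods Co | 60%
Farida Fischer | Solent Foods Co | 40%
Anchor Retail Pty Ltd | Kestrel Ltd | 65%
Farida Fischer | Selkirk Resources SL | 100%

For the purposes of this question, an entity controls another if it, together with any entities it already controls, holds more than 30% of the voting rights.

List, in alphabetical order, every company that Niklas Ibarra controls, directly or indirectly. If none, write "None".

Corven SL, Kestrel Ltd, Solent Foods Co, Talus Mining AS

Niklas holds 60% of Solent, so Niklas controls Solent.
Niklas holds 88% of Talus, so Niklas controls Talus.
Talus and Niklas together hold 17% + 16% = 33% of Kestrel, so Niklas controls Kestrel.
Solent holds 85% of Corven, so Niklas controls Corven.
No other company's threshold is met.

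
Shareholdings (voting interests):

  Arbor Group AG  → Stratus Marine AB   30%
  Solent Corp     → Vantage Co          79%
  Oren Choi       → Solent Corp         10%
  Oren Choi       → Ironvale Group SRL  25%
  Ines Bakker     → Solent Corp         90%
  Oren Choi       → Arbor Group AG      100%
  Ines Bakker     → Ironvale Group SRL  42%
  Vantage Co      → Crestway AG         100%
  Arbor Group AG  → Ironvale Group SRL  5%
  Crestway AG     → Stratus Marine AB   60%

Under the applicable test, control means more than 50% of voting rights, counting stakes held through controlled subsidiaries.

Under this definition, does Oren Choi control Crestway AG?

No

Oren holds 100% of Arbor, so Oren controls Arbor.
Neither Oren nor any entity Oren controls holds any voting interest in Crestway.
So Oren does not control Crestway.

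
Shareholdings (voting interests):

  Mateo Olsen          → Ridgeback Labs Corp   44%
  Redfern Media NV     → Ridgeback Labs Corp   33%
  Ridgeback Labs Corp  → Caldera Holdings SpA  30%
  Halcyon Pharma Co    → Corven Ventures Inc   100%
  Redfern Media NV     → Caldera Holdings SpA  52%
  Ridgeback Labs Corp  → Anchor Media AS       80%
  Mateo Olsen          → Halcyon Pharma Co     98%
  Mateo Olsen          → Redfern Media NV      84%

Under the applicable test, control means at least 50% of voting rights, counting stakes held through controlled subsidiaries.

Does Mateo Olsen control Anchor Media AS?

Mateo holds 84% of Redfern, so Mateo controls Redfern.
Mateo and Redfern together hold 44% + 33% = 77% of Ridgeback, so Mateo controls Ridgeback.
Ridgeback holds 80% of Anchor, so Mateo controls Anchor.

Yes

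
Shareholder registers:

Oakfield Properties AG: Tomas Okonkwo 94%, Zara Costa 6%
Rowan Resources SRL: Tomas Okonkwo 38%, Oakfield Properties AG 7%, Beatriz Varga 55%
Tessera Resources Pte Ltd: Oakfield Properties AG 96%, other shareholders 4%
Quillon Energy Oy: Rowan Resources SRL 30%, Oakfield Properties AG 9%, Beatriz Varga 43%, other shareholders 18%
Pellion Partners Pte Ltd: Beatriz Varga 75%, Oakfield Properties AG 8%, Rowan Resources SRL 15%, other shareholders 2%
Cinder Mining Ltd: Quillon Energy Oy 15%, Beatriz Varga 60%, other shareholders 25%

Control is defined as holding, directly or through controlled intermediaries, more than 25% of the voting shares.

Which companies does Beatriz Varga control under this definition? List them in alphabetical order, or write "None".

Beatriz holds 55% of Rowan, so Beatriz controls Rowan.
Rowan and Beatriz together hold 30% + 43% = 73% of Quillon, so Beatriz controls Quillon.
Beatriz and Rowan together hold 75% + 15% = 90% of Pellion, so Beatriz controls Pellion.
Quillon and Beatriz together hold 15% + 60% = 75% of Cinder, so Beatriz controls Cinder.
No other company's threshold is met.

Cinder Mining Ltd, Pellion Partners Pte Ltd, Quillon Energy Oy, Rowan Resources SRL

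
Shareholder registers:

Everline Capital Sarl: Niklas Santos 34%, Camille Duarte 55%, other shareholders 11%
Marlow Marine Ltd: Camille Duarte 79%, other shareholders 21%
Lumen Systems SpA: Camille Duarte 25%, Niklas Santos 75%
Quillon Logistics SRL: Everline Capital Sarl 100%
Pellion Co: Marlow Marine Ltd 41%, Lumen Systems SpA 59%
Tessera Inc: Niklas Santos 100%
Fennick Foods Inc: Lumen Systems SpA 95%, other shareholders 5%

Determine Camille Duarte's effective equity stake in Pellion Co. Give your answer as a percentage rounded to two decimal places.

Camille reaches Pellion along 2 paths.
Via Marlow: 79% × 41% = 32.39%.
Via Lumen: 25% × 59% = 14.75%.
Total: 32.39% + 14.75% = 47.14%.

47.14%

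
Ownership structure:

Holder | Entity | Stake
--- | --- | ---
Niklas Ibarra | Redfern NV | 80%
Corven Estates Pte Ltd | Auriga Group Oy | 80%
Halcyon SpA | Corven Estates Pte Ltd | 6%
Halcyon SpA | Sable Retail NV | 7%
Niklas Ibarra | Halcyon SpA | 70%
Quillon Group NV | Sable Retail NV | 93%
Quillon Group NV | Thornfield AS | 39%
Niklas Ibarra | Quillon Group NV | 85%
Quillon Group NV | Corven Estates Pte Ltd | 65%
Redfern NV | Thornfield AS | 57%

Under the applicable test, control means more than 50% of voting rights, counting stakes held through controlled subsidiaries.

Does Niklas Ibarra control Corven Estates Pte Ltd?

Yes

Niklas holds 70% of Halcyon, so Niklas controls Halcyon.
Niklas holds 85% of Quillon, so Niklas controls Quillon.
Halcyon and Quillon together hold 6% + 65% = 71% of Corven, so Niklas controls Corven.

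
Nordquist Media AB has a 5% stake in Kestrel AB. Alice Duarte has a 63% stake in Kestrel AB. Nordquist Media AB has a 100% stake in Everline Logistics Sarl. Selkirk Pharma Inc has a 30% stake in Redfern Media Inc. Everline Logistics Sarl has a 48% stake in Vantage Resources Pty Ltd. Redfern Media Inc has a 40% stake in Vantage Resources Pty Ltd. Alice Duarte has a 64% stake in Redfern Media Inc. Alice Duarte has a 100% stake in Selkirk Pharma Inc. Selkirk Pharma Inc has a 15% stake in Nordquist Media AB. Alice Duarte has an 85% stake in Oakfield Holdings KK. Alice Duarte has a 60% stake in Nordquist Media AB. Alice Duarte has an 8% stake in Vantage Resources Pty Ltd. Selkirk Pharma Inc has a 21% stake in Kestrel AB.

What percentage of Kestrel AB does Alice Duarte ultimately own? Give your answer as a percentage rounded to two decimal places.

Alice reaches Kestrel along 4 paths.
Via Selkirk: 100% × 21% = 21%.
Via Nordquist: 60% × 5% = 3%.
Via Selkirk → Nordquist: 100% × 15% × 5% = 0.75%.
Direct stake: 63% = 63%.
Total: 21% + 3% + 0.75% + 63% = 87.75%.

87.75%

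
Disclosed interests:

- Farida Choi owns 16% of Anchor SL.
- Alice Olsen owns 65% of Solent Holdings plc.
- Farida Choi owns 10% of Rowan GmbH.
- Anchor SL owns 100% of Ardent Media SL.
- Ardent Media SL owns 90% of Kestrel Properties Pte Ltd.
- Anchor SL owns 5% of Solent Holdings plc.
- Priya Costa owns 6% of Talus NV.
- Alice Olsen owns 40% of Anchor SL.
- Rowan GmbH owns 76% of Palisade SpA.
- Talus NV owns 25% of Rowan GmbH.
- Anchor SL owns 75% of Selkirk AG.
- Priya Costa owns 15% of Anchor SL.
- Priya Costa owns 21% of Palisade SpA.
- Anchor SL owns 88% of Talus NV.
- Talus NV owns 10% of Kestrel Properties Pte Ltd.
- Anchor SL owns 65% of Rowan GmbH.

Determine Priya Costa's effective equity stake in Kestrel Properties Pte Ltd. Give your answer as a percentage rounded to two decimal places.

15.42%

Priya reaches Kestrel along 3 paths.
Via Anchor → Talus: 15% × 88% × 10% = 1.32%.
Via Talus: 6% × 10% = 0.6%.
Via Anchor → Ardent: 15% × 100% × 90% = 13.5%.
Total: 1.32% + 0.6% + 13.5% = 15.42%.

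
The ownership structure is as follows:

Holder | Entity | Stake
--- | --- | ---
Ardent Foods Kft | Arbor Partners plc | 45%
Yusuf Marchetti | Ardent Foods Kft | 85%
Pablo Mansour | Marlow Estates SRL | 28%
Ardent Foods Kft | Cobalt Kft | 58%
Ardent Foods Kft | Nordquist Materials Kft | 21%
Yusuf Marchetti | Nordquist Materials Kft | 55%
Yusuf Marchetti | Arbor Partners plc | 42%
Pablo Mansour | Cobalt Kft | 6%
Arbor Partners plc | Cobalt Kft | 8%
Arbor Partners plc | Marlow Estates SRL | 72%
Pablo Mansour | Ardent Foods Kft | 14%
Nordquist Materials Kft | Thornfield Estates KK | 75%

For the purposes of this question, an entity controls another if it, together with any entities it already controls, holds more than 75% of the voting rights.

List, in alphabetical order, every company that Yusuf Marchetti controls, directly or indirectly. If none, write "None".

Arbor Partners plc, Ardent Foods Kft, Nordquist Materials Kft

Yusuf holds 85% of Ardent, so Yusuf controls Ardent.
Yusuf and Ardent together hold 42% + 45% = 87% of Arbor, so Yusuf controls Arbor.
Yusuf and Ardent together hold 55% + 21% = 76% of Nordquist, so Yusuf controls Nordquist.
No other company's threshold is met.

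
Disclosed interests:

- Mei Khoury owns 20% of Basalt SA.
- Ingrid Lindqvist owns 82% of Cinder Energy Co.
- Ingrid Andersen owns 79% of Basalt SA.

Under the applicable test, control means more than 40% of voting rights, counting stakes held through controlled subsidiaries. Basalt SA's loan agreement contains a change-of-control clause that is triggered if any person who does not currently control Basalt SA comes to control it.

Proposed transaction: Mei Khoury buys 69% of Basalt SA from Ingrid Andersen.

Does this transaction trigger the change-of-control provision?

Yes

The purchase adds only to Mei's holdings (Ingrid Andersen's stake shrinks), so Mei is the only person who could newly come to control Basalt.
Mei's largest direct stake is 20% in Basalt, which does not meet the threshold, so Mei controls no company.
In Basalt, Mei's side holds only 20%, not > 40%.
So before the transaction, Mei does not control Basalt.
After the purchase, Mei's direct stake in Basalt rises to 20% + 69% = 89%, and Ingrid Andersen's stake falls to 10%.
Mei holds 89% of Basalt, so Mei controls Basalt.
Mei did not control Basalt before and does after, so the clause is triggered.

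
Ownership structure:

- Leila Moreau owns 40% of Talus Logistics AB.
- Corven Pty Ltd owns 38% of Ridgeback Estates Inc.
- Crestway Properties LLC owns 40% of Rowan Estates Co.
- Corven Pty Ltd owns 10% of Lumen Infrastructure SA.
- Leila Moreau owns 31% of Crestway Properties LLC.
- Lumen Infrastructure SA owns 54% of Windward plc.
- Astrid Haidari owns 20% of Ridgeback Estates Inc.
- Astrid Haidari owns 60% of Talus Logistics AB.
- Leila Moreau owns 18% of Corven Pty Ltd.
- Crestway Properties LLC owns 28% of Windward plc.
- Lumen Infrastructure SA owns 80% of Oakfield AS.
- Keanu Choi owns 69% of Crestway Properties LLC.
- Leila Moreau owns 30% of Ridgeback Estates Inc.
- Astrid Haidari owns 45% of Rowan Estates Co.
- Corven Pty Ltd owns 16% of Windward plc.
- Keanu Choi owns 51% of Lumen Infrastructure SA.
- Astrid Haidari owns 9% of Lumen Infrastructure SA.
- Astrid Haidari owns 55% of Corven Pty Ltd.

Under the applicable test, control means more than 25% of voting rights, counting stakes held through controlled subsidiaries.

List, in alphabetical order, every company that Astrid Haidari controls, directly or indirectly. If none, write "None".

Corven Pty Ltd, Ridgeback Estates Inc, Rowan Estates Co, Talus Logistics AB

Astrid holds 60% of Talus, so Astrid controls Talus.
Astrid holds 55% of Corven, so Astrid controls Corven.
Astrid and Corven together hold 20% + 38% = 58% of Ridgeback, so Astrid controls Ridgeback.
Astrid holds 45% of Rowan, so Astrid controls Rowan.
No other company's threshold is met.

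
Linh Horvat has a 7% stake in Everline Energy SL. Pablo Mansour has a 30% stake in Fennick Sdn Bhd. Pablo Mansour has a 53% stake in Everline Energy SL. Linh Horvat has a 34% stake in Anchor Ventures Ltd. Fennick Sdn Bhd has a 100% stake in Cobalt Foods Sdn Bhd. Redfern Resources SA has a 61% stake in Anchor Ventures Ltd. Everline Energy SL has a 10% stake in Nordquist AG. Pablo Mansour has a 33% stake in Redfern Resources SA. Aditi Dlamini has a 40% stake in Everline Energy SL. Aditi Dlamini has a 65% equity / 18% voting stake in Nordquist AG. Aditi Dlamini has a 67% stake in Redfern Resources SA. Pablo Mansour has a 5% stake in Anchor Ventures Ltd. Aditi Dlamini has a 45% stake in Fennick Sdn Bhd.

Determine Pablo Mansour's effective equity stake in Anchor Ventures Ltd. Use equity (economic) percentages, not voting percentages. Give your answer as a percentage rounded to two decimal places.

Pablo reaches Anchor along 2 paths.
Direct stake: 5% = 5%.
Via Redfern: 33% × 61% = 20.13%.
Total: 5% + 20.13% = 25.13%.

25.13%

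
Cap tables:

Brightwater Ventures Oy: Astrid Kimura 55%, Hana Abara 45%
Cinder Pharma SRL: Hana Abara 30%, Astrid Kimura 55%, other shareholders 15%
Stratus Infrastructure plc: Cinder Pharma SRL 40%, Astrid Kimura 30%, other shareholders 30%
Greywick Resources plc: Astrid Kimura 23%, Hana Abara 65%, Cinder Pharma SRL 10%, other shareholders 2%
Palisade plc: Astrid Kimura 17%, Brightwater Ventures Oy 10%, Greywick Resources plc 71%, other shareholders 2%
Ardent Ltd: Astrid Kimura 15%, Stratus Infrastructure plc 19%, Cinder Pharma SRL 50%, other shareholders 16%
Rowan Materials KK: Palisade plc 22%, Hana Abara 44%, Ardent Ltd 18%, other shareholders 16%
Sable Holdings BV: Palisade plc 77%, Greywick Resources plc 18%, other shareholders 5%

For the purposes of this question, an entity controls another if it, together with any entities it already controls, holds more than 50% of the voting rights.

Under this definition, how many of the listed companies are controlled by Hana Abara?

Hana holds 65% of Greywick, so Hana controls Greywick.
Greywick holds 71% of Palisade, so Hana controls Palisade.
Palisade and Hana together hold 22% + 44% = 66% of Rowan, so Hana controls Rowan.
Palisade and Greywick together hold 77% + 18% = 95% of Sable, so Hana controls Sable.
No other company's threshold is met.
Hana controls 4 companies.

4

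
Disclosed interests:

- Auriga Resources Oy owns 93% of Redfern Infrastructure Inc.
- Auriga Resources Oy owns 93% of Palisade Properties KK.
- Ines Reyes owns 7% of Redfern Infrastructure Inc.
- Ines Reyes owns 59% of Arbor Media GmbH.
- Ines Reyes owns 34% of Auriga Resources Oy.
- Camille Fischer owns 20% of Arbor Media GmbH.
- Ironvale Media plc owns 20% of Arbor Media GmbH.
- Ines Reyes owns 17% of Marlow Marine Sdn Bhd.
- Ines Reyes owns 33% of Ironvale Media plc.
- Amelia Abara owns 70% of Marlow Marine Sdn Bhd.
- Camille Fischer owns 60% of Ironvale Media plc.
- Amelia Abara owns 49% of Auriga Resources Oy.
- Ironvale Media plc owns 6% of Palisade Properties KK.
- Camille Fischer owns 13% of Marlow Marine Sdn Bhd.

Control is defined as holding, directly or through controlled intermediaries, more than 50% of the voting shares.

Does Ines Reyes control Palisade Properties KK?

No

Ines holds 59% of Arbor, so Ines controls Arbor.
Neither Ines nor any entity Ines controls holds any voting interest in Palisade.
So Ines does not control Palisade.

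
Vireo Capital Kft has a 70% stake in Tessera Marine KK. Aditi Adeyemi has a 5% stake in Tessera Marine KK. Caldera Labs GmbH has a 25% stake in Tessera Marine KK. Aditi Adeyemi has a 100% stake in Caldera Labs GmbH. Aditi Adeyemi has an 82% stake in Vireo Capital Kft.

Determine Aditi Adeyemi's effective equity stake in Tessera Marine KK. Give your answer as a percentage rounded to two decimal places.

Aditi reaches Tessera along 3 paths.
Via Caldera: 100% × 25% = 25%.
Via Vireo: 82% × 70% = 57.4%.
Direct stake: 5% = 5%.
Total: 25% + 57.4% + 5% = 87.4%.
Rounded: 87.40%.

87.40%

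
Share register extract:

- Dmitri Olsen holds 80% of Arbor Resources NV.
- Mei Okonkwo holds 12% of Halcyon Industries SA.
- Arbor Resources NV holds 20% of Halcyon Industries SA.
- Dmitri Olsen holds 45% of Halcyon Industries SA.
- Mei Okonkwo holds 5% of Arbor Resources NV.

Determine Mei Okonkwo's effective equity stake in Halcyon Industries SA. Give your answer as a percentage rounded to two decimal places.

13.00%

Mei reaches Halcyon along 2 paths.
Via Arbor: 5% × 20% = 1%.
Direct stake: 12% = 12%.
Total: 1% + 12% = 13%.
Rounded: 13.00%.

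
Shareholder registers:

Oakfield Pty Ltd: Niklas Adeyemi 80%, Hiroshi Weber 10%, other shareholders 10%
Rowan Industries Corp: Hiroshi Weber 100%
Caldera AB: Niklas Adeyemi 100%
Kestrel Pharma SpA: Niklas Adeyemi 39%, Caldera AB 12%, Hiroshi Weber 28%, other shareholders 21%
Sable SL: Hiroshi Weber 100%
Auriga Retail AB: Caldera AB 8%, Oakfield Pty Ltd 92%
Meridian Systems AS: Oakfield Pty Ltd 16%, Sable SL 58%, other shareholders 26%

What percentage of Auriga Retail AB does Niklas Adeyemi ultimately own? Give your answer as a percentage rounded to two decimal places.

Niklas reaches Auriga along 2 paths.
Via Caldera: 100% × 8% = 8%.
Via Oakfield: 80% × 92% = 73.6%.
Total: 8% + 73.6% = 81.6%.
Rounded: 81.60%.

81.60%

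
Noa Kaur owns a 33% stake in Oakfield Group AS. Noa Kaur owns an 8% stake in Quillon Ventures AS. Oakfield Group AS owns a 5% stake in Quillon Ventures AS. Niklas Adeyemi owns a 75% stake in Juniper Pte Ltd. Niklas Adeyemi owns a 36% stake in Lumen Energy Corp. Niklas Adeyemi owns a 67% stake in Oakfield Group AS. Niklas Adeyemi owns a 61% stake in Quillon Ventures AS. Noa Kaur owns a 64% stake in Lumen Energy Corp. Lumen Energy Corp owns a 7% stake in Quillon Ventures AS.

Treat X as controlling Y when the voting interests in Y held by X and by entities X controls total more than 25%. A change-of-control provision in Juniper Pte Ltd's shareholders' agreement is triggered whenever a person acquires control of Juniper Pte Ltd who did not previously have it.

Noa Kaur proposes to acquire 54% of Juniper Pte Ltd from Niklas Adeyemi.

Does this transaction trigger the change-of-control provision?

The purchase adds only to Noa's holdings (Niklas's stake shrinks), so Noa is the only person who could newly come to control Juniper.
Noa holds 33% of Oakfield, so Noa controls Oakfield.
Noa holds 64% of Lumen, so Noa controls Lumen.
Neither Noa nor any entity Noa controls holds any voting interest in Juniper.
So before the transaction, Noa does not control Juniper.
After the purchase, Noa holds 54% of Juniper directly, and Niklas's stake falls to 21%.
Noa holds 54% of Juniper, so Noa controls Juniper.
Noa did not control Juniper before and does after, so the clause is triggered.

Yes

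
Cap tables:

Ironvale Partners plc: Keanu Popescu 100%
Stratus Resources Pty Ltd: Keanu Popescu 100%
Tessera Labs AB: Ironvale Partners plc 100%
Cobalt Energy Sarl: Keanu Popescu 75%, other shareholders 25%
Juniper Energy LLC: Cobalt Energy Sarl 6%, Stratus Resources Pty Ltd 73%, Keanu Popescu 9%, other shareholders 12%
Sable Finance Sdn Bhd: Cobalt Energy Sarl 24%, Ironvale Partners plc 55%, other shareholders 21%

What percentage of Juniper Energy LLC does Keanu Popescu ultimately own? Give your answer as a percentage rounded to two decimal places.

86.50%

Keanu reaches Juniper along 3 paths.
Via Cobalt: 75% × 6% = 4.5%.
Via Stratus: 100% × 73% = 73%.
Direct stake: 9% = 9%.
Total: 4.5% + 73% + 9% = 86.5%.
Rounded: 86.50%.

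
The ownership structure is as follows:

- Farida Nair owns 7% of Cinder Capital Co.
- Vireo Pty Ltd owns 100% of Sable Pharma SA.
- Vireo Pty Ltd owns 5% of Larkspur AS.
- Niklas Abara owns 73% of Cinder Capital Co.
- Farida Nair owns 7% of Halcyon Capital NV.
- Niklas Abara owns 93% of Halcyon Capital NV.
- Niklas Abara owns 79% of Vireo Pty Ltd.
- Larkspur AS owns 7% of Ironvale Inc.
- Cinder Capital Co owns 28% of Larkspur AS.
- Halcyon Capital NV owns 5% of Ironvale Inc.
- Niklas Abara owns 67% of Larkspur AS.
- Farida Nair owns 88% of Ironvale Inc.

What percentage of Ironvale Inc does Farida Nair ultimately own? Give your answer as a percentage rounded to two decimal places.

88.49%

Farida reaches Ironvale along 3 paths.
Direct stake: 88% = 88%.
Via Halcyon: 7% × 5% = 0.35%.
Via Cinder → Larkspur: 7% × 28% × 7% = 0.1372%.
Total: 88% + 0.35% + 0.1372% = 88.4872%.
Rounded: 88.49%.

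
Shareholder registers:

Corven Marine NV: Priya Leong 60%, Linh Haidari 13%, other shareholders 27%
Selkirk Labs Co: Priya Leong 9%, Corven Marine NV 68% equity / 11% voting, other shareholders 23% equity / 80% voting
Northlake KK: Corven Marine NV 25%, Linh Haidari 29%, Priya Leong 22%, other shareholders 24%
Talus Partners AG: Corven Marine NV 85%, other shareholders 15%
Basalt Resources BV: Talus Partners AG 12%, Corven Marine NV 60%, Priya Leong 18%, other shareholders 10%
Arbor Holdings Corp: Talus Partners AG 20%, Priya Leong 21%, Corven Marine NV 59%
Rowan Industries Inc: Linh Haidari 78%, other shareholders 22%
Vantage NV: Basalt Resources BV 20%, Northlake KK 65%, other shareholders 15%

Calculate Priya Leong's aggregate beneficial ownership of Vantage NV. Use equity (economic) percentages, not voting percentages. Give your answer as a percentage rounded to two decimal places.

Priya reaches Vantage along 5 paths.
Via Corven → Talus → Basalt: 60% × 85% × 12% × 20% = 1.224%.
Via Corven → Basalt: 60% × 60% × 20% = 7.2%.
Via Basalt: 18% × 20% = 3.6%.
Via Corven → Northlake: 60% × 25% × 65% = 9.75%.
Via Northlake: 22% × 65% = 14.3%.
Total: 1.224% + 7.2% + 3.6% + 9.75% + 14.3% = 36.074%.
Rounded: 36.07%.

36.07%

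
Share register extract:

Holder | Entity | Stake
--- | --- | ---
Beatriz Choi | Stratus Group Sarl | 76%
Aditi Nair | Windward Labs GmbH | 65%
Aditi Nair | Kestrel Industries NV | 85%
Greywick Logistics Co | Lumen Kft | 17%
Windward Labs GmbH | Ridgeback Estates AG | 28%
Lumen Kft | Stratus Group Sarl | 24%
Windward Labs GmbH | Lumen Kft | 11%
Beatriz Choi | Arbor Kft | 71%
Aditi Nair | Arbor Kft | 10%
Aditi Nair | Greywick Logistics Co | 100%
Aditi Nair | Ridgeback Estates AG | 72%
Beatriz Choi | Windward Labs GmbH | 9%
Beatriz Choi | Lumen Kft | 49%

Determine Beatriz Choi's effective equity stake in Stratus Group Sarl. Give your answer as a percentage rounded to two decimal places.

88.00%

Beatriz reaches Stratus along 3 paths.
Direct stake: 76% = 76%.
Via Windward → Lumen: 9% × 11% × 24% = 0.2376%.
Via Lumen: 49% × 24% = 11.76%.
Total: 76% + 0.2376% + 11.76% = 87.9976%.
Rounded: 88.00%.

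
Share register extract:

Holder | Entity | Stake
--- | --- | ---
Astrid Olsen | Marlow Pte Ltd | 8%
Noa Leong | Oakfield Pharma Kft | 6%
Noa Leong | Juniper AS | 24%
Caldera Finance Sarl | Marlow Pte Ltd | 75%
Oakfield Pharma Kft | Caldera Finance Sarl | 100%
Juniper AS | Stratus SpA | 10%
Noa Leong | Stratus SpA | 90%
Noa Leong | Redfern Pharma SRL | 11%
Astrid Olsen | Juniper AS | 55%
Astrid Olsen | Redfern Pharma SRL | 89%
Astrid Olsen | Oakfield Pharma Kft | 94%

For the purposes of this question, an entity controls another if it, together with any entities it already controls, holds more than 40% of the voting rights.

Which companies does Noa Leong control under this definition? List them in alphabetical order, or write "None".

Noa holds 90% of Stratus, so Noa controls Stratus.
No other company's threshold is met.

Stratus SpA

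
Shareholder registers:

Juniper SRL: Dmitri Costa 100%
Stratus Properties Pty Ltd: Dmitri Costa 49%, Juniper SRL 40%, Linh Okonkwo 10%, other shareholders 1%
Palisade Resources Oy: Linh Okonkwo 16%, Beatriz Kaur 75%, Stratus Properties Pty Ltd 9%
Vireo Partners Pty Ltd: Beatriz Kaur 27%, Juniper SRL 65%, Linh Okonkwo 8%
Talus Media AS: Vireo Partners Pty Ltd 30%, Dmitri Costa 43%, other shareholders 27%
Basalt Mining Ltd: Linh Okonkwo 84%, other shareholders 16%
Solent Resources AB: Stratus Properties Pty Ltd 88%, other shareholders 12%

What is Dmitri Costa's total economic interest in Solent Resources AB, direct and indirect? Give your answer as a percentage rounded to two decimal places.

Dmitri reaches Solent along 2 paths.
Via Stratus: 49% × 88% = 43.12%.
Via Juniper → Stratus: 100% × 40% × 88% = 35.2%.
Total: 43.12% + 35.2% = 78.32%.

78.32%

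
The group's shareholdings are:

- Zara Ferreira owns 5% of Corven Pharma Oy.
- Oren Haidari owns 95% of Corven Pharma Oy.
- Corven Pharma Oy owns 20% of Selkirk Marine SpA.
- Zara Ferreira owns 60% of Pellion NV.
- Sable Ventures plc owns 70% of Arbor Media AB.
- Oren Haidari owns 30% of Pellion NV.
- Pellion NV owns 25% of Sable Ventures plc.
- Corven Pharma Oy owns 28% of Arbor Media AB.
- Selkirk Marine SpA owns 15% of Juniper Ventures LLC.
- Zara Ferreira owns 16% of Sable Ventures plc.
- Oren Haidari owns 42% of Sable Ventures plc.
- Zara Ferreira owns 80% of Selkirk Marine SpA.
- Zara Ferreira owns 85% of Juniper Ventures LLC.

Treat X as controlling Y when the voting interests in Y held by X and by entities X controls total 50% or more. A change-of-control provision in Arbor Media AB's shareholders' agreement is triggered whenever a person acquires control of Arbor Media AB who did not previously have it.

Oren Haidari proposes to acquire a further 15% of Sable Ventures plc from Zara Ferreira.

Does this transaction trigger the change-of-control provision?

Yes

The purchase adds only to Oren's holdings (Zara's stake shrinks), so Oren is the only person who could newly come to control Arbor.
Oren holds 95% of Corven, so Oren controls Corven.
In Arbor, Oren's side holds only 28%, not ≥ 50%.
So before the transaction, Oren does not control Arbor.
After the purchase, Oren's direct stake in Sable rises to 42% + 15% = 57%, and Zara's stake falls to 1%.
Oren holds 57% of Sable, so Oren controls Sable.
Sable and Corven together hold 70% + 28% = 98% of Arbor, so Oren controls Arbor.
Oren did not control Arbor before and does after, so the clause is triggered.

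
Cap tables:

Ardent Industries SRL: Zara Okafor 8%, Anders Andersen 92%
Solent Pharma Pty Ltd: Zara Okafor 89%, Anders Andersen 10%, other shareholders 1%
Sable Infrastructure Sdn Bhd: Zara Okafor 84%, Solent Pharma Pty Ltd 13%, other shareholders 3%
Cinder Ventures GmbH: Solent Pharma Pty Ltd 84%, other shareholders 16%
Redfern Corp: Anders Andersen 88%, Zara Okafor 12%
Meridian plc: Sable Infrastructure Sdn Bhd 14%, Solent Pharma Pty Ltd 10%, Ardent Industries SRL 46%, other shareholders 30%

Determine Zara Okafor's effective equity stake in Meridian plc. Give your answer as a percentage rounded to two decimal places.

25.96%

Zara reaches Meridian along 4 paths.
Via Sable: 84% × 14% = 11.76%.
Via Solent → Sable: 89% × 13% × 14% = 1.6198%.
Via Solent: 89% × 10% = 8.9%.
Via Ardent: 8% × 46% = 3.68%.
Total: 11.76% + 1.6198% + 8.9% + 3.68% = 25.9598%.
Rounded: 25.96%.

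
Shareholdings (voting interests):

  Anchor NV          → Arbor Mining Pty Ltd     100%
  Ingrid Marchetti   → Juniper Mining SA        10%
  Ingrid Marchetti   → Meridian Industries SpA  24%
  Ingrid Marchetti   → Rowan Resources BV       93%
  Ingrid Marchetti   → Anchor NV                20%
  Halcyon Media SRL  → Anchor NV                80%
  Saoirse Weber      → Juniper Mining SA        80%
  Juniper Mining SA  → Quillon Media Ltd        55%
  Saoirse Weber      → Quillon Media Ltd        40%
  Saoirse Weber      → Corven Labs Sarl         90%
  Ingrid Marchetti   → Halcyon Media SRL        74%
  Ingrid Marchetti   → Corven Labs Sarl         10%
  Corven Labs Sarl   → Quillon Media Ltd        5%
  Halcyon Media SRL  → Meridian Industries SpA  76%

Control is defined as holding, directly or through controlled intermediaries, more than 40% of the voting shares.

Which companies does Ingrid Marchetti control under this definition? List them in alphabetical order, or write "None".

Ingrid holds 74% of Halcyon, so Ingrid controls Halcyon.
Halcyon and Ingrid together hold 80% + 20% = 100% of Anchor, so Ingrid controls Anchor.
Halcyon and Ingrid together hold 76% + 24% = 100% of Meridian, so Ingrid controls Meridian.
Ingrid holds 93% of Rowan, so Ingrid controls Rowan.
Anchor holds 100% of Arbor, so Ingrid controls Arbor.
No other company's threshold is met.

Anchor NV, Arbor Mining Pty Ltd, Halcyon Media SRL, Meridian Industries SpA, Rowan Resources BV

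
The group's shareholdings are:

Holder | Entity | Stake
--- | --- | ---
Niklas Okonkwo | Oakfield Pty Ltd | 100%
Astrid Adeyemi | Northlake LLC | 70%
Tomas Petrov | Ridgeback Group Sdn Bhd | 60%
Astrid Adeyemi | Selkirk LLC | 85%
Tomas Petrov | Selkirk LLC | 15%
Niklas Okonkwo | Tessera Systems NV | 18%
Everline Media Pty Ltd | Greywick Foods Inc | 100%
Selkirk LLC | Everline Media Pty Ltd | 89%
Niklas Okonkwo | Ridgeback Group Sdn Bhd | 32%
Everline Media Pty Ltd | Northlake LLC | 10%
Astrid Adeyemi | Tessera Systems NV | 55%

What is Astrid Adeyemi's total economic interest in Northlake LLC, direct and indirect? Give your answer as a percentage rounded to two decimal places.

77.57%

Astrid reaches Northlake along 2 paths.
Direct stake: 70% = 70%.
Via Selkirk → Everline: 85% × 89% × 10% = 7.565%.
Total: 70% + 7.565% = 77.565%.
Rounded: 77.57%.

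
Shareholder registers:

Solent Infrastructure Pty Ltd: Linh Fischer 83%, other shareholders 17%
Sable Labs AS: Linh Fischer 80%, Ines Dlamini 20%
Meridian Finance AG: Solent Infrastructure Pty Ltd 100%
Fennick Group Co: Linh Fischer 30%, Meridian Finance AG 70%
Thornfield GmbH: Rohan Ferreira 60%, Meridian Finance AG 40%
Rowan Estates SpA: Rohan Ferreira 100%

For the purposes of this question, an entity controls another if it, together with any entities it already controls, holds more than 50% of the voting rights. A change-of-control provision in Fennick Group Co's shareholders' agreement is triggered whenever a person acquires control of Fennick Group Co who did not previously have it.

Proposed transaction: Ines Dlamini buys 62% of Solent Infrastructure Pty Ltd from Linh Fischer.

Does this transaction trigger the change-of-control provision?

The purchase adds only to Ines's holdings (Linh's stake shrinks), so Ines is the only person who could newly come to control Fennick.
Ines's largest direct stake is 20% in Sable, which does not meet the threshold, so Ines controls no company.
Neither Ines nor any entity Ines controls holds any voting interest in Fennick.
So before the transaction, Ines does not control Fennick.
After the purchase, Ines holds 62% of Solent directly, and Linh's stake falls to 21%.
Ines holds 62% of Solent, so Ines controls Solent.
Solent holds 100% of Meridian, so Ines controls Meridian.
Meridian holds 70% of Fennick, so Ines controls Fennick.
Ines did not control Fennick before and does after, so the clause is triggered.

Yes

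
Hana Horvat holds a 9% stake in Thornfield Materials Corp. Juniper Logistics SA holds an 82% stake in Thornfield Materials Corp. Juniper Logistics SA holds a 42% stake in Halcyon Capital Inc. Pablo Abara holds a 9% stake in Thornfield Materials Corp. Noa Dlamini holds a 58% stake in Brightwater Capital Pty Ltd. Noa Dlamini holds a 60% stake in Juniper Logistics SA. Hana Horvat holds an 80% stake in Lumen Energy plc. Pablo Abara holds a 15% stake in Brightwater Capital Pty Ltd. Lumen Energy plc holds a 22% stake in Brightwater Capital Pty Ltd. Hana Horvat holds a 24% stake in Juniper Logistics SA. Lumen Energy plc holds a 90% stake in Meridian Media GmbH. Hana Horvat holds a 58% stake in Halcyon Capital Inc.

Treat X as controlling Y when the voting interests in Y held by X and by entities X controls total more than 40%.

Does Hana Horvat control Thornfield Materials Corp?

Hana holds 80% of Lumen, so Hana controls Lumen.
Lumen holds 90% of Meridian, so Hana controls Meridian.
Hana holds 58% of Halcyon, so Hana controls Halcyon.
In Thornfield, Hana's side holds only 9%, not > 40%.
So Hana does not control Thornfield.

No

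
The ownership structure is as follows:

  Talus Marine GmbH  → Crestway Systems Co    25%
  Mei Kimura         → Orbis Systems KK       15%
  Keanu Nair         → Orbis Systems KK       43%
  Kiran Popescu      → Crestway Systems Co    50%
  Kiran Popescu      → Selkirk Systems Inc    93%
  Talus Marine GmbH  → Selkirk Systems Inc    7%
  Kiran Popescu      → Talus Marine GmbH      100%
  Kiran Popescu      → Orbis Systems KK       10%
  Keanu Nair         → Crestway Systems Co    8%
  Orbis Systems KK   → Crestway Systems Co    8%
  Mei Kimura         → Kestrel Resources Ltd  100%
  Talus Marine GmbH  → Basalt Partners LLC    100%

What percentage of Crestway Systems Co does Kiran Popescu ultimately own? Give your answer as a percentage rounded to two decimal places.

75.80%

Kiran reaches Crestway along 3 paths.
Direct stake: 50% = 50%.
Via Orbis: 10% × 8% = 0.8%.
Via Talus: 100% × 25% = 25%.
Total: 50% + 0.8% + 25% = 75.8%.
Rounded: 75.80%.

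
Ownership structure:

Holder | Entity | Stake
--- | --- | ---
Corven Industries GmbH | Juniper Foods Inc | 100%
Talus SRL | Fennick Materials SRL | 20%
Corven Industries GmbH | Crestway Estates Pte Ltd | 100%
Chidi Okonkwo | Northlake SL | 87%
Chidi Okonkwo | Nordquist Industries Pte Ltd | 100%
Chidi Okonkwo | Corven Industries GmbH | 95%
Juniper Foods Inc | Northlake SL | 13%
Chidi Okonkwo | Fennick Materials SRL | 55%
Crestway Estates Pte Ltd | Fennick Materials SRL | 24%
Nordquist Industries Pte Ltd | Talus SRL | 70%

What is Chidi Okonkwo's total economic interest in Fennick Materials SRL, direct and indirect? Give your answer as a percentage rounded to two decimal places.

91.80%

Chidi reaches Fennick along 3 paths.
Direct stake: 55% = 55%.
Via Corven → Crestway: 95% × 100% × 24% = 22.8%.
Via Nordquist → Talus: 100% × 70% × 20% = 14%.
Total: 55% + 22.8% + 14% = 91.8%.
Rounded: 91.80%.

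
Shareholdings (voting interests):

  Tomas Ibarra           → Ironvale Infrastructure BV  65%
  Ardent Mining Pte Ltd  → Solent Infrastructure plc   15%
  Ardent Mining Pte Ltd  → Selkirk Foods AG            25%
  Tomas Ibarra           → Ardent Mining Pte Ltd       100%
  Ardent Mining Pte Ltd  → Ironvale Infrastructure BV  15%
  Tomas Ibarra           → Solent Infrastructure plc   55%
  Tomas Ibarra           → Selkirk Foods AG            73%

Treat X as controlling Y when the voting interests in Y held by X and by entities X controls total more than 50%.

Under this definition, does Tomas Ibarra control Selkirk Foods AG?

Tomas holds 100% of Ardent, so Tomas controls Ardent.
Ardent and Tomas together hold 25% + 73% = 98% of Selkirk, so Tomas controls Selkirk.

Yes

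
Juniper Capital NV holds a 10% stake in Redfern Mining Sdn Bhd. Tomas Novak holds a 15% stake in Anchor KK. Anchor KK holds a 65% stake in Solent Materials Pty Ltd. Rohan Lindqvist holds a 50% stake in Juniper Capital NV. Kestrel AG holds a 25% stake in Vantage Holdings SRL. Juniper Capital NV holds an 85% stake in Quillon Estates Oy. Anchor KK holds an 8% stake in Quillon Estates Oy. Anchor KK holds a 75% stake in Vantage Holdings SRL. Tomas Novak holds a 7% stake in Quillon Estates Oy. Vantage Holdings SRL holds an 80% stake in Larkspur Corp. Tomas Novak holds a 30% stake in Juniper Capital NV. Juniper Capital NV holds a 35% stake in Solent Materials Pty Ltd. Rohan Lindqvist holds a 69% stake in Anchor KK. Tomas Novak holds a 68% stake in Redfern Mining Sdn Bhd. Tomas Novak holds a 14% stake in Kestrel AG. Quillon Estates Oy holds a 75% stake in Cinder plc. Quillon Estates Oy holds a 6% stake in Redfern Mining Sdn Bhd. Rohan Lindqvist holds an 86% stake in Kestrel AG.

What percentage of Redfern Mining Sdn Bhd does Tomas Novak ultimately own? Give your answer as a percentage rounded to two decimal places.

Tomas reaches Redfern along 5 paths.
Via Juniper: 30% × 10% = 3%.
Via Juniper → Quillon: 30% × 85% × 6% = 1.53%.
Via Anchor → Quillon: 15% × 8% × 6% = 0.072%.
Via Quillon: 7% × 6% = 0.42%.
Direct stake: 68% = 68%.
Total: 3% + 1.53% + 0.072% + 0.42% + 68% = 73.022%.
Rounded: 73.02%.

73.02%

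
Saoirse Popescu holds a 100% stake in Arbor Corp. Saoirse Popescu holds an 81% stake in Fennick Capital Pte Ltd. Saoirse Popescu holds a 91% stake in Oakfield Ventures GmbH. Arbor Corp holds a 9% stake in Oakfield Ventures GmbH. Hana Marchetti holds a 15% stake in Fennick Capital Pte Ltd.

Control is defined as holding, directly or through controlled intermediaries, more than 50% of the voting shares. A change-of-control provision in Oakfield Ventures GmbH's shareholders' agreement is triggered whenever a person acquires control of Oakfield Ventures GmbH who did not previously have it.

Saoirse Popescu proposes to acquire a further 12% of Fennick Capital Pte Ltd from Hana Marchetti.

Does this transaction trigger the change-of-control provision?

No

The purchase adds only to Saoirse's holdings (Hana's stake shrinks), so Saoirse is the only person who could newly come to control Oakfield.
Saoirse holds 100% of Arbor, so Saoirse controls Arbor.
Arbor and Saoirse together hold 9% + 91% = 100% of Oakfield, so Saoirse controls Oakfield.
So Saoirse already controls Oakfield before the transaction.
After the purchase, Saoirse's direct stake in Fennick rises to 81% + 12% = 93%, and Hana's stake falls to 3%.
Saoirse controlled Oakfield already, so this is not a new person acquiring control; every other person's position is unchanged or reduced.
No new person acquires control, so the clause is not triggered.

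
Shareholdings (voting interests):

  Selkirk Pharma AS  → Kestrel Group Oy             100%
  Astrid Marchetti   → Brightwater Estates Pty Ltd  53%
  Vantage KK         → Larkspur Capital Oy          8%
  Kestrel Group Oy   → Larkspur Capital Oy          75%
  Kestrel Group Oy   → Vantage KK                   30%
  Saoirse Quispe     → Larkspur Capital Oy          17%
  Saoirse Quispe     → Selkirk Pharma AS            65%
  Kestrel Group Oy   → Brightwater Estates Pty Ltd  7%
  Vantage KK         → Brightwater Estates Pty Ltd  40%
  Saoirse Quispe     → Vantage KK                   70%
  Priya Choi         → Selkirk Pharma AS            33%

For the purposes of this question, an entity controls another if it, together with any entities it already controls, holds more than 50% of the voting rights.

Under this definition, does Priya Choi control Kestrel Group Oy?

Priya's largest direct stake is 33% in Selkirk, which does not meet the threshold, so Priya controls no company.
Neither Priya nor any entity Priya controls holds any voting interest in Kestrel.
So Priya does not control Kestrel.

No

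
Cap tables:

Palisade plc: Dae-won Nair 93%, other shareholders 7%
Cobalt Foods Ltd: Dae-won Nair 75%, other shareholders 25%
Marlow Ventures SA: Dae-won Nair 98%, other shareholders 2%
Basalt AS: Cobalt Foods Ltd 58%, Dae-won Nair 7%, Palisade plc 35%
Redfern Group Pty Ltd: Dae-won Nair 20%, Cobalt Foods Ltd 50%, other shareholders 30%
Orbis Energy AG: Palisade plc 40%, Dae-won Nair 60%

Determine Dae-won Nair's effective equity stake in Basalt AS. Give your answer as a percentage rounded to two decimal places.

83.05%

Dae-won reaches Basalt along 3 paths.
Via Cobalt: 75% × 58% = 43.5%.
Direct stake: 7% = 7%.
Via Palisade: 93% × 35% = 32.55%.
Total: 43.5% + 7% + 32.55% = 83.05%.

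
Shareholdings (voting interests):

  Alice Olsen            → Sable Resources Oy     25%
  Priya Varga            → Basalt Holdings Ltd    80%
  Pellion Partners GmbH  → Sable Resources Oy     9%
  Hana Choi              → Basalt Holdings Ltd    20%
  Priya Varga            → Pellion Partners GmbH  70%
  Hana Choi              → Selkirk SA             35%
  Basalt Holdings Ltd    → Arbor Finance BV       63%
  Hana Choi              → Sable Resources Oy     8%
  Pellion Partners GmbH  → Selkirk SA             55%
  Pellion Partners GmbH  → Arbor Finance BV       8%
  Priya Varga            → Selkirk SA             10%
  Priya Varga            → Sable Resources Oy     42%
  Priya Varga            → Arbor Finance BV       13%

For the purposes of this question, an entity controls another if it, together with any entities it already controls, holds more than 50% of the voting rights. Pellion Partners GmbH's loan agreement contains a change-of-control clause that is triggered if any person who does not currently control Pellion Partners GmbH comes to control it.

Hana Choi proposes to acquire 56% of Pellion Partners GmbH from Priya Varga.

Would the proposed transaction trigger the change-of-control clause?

The purchase adds only to Hana's holdings (Priya's stake shrinks), so Hana is the only person who could newly come to control Pellion.
Hana's largest direct stake is 35% in Selkirk, which does not meet the threshold, so Hana controls no company.
Neither Hana nor any entity Hana controls holds any voting interest in Pellion.
So before the transaction, Hana does not control Pellion.
After the purchase, Hana holds 56% of Pellion directly, and Priya's stake falls to 14%.
Hana holds 56% of Pellion, so Hana controls Pellion.
Hana did not control Pellion before and does after, so the clause is triggered.

Yes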